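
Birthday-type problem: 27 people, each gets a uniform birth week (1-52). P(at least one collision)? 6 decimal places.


P(all different) = prod((52-i)/52 for i=0..26) = 0.000242
P(at least one match) = 1 - 0.000242 = 0.999758

0.999758


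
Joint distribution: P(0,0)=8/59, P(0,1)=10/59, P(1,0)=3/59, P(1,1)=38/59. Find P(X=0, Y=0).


Read from table: P(X=0, Y=0) = 8/59

8/59


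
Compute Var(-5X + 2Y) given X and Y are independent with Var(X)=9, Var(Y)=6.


Independence => Cov(X,Y)=0
Var(-5X + 2Y) = (-5)^2*Var(X) + 2^2*Var(Y)
= 25*9 + 4*6 = 249

249


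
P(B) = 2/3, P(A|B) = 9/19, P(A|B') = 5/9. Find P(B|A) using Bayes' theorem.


P(A) = P(A|B)P(B) + P(A|B')P(B') = 9/19*2/3 + 5/9*1/3 = 257/513
P(B|A) = P(A|B)P(B)/P(A) = (6/19)/(257/513) = 162/257

162/257


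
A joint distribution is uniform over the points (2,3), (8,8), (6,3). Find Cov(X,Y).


E[X]=16/3, E[Y]=14/3, E[XY]=88/3
Cov(X,Y) = E[XY] - E[X]E[Y] = 88/3 - 16/3*14/3 = 40/9

40/9


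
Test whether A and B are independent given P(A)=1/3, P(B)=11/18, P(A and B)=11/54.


P(A)*P(B) = 1/3*11/18 = 11/54
P(A∩B) = 11/54, which equals P(A)P(B), so independent

Yes, A and B are independent


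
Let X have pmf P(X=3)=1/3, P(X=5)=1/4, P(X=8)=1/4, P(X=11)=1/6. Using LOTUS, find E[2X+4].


E[2X+4] = sum(g(x)*P(x))
= 10*1/3 + 14*1/4 + 20*1/4 + 26*1/6
= 97/6

97/6


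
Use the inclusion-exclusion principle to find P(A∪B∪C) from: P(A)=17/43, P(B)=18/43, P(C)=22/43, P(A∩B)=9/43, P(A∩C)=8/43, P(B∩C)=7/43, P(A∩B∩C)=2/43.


P(A∪B∪C) = P(A)+P(B)+P(C) - P(AB)-P(AC)-P(BC) + P(ABC)
= 17/43+18/43+22/43 - 9/43-8/43-7/43 + 2/43
= 35/43

35/43


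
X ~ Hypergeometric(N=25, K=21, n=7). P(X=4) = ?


P(X=4) = C(21,4)*C(4,3) / C(25,7)
= 5985*4 / 480700
= 23940/480700 = 63/1265

63/1265


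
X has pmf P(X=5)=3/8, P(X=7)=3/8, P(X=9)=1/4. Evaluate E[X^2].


E[X^2] = sum(x^2 * P(x))
= 25*3/8 + 49*3/8 + 81*1/4
= 48

48


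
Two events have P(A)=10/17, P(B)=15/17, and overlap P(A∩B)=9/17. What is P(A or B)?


P(A∪B) = P(A) + P(B) - P(A∩B)
= 10/17 + 15/17 - 9/17 = 16/17

16/17


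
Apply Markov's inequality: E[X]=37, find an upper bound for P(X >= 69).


Markov: P(X >= a) <= E[X]/a
P(X >= 69) <= 37/69

37/69


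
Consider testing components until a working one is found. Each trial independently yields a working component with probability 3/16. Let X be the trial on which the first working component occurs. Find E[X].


For geometric (trials until first success), E[X] = 1/p = 1/(3/16) = 16/3

16/3


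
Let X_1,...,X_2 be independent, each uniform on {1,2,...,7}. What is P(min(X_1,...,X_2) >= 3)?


P(min >= 3) = P(all X_i >= 3) = (P(X_1 >= 3))^2
= (5/7)^2 = 25/49

25/49


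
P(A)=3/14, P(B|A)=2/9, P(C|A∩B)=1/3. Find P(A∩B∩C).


P(A∩B∩C) = P(A) * P(B|A) * P(C|A∩B)
= 3/14 * 2/9 * 1/3
= 1/21 * 1/3 = 1/63

1/63


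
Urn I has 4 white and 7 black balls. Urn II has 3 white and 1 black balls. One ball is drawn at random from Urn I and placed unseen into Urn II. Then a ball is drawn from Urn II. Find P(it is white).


P(transfer white) = 4/11; P(transfer black) = 7/11
If white transferred: Urn II has 4 white of 5, so P(white|white moved) = 4/5
If black transferred: Urn II has 3 white of 5, so P(white|black moved) = 3/5
By total probability: P(white) = 4/11*4/5 + 7/11*3/5 = 37/55

37/55


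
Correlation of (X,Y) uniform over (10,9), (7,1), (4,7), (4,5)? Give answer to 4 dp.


Cov(X,Y) = 1.8750, Var(X) = 6.1875, Var(Y) = 8.7500
rho = Cov/(sqrt(VarX)*sqrt(VarY)) = 0.2548

0.2548


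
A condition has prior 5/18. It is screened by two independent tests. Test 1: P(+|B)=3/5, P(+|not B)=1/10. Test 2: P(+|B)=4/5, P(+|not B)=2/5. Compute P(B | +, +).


After test 1: P(+) = 3/5*5/18 + 1/10*13/18 = 43/180
P(B|+) = (1/6)/(43/180) = 30/43
After test 2 (use post1 as new prior): P(+) = 4/5*30/43 + 2/5*13/43 = 146/215
P(B|+,+) = (24/43)/(146/215) = 60/73

60/73


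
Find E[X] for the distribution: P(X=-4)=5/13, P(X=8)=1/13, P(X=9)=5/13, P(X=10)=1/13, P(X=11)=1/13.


E[X] = sum(x * P(x))
= -4*5/13 + 8*1/13 + 9*5/13 + 10*1/13 + 11*1/13
= 54/13

54/13


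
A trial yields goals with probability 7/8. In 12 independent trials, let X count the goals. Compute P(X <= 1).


P(X<=1) = P(X=0) + P(X=1)
= 1/68719476736 + 21/17179869184
= 85/68719476736

85/68719476736


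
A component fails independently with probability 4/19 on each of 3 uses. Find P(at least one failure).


P(at least one) = 1 - P(none)
P(none) = (1 - 4/19)^3 = (15/19)^3 = 3375/6859
P(at least one) = 1 - 3375/6859 = 3484/6859

3484/6859


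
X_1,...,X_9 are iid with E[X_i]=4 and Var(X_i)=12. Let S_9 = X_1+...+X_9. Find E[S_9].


E[S_n] = n*E[X_1] = 9*4 = 36

36


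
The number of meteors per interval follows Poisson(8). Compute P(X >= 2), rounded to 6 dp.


P(X>=2) = 1 - P(X<=1) = 1 - (e^(-8)*8^0/0! + e^(-8)*8^1/1!)
≈ 1 - (0.0003354626 + 0.0026837010)
= 1 - 0.0030191636 = 0.9969808364
≈ 0.996981

0.996981


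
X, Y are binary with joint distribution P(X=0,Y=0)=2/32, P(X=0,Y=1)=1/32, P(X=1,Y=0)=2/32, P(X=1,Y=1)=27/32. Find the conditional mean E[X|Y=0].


P(Y=0) = 4/32
E[X|Y=0] = (0*2 + 1*2)/4 = 2/4 = 1/2

1/2


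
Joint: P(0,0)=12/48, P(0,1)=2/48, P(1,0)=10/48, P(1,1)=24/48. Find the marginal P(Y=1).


P(Y=1) = P(0,1)+P(1,1) = 2/48 + 24/48 = 26/48 = 13/24

13/24


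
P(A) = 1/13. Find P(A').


P(A') = 1 - P(A) = 1 - 1/13 = 12/13

12/13


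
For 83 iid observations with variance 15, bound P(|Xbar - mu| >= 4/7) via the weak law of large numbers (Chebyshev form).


Var(Xbar) = Var(X)/n = 15/83
Chebyshev: P(|Xbar-mu| >= 4/7) <= Var(Xbar)/(4/7)^2 = (15/83)/(16/49) = 735/1328

735/1328


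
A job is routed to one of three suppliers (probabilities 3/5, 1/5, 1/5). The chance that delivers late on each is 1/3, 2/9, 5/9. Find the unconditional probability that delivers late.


P(A) = P(A|B1)P(B1) + P(A|B2)P(B2) + P(A|B3)P(B3)
= 1/3*3/5 + 2/9*1/5 + 5/9*1/5
= 1/5 + 2/45 + 1/9 = 16/45

16/45


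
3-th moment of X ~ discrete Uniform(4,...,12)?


E[X^3] = (1/9) * sum(x^3 for x=4..12)
= 6048/9 = 672

672


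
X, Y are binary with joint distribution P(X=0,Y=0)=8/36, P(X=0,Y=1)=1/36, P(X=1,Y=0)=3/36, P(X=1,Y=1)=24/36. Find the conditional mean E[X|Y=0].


P(Y=0) = 11/36
E[X|Y=0] = (0*8 + 1*3)/11 = 3/11

3/11


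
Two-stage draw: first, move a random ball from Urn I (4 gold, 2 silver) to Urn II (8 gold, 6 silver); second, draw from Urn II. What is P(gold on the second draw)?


P(transfer gold) = 4/6 = 2/3; P(transfer silver) = 1/3
If gold transferred: Urn II has 9 gold of 15, so P(gold|gold moved) = 3/5
If silver transferred: Urn II has 8 gold of 15, so P(gold|silver moved) = 8/15
By total probability: P(gold) = 2/3*3/5 + 1/3*8/15 = 26/45

26/45


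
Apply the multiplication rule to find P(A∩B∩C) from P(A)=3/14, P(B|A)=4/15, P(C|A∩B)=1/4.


P(A∩B∩C) = P(A) * P(B|A) * P(C|A∩B)
= 3/14 * 4/15 * 1/4
= 2/35 * 1/4 = 1/70

1/70


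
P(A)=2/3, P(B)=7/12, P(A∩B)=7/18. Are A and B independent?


P(A)*P(B) = 2/3*7/12 = 7/18
P(A∩B) = 7/18, which equals P(A)P(B), so independent

Yes, A and B are independent


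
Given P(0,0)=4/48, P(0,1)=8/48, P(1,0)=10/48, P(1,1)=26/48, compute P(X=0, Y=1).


Read from table: P(X=0, Y=1) = 8/48 = 1/6

1/6


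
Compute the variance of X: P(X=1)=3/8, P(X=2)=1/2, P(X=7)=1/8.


E[X] = 9/4, E[X^2] = 17/2
Var(X) = E[X^2] - (E[X])^2 = 17/2 - (9/4)^2 = 55/16

55/16


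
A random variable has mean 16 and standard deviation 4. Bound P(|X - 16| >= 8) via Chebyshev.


k = 8/4 = 2
Chebyshev: P(|X-mu| >= k*sigma) <= 1/k^2 = 1/2^2 = 1/4

1/4


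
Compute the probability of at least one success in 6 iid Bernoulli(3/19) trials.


P(at least one) = 1 - P(none)
P(none) = (1 - 3/19)^6 = (16/19)^6 = 16777216/47045881
P(at least one) = 1 - 16777216/47045881 = 30268665/47045881

30268665/47045881


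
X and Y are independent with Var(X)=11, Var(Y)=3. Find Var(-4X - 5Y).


Independence => Cov(X,Y)=0
Var(-4X - 5Y) = (-4)^2*Var(X) + (-5)^2*Var(Y)
= 16*11 + 25*3 = 251

251


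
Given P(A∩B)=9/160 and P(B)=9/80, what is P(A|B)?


P(A|B) = P(A∩B)/P(B) = (9/160)/(18/160) = 9/18 = 1/2

1/2


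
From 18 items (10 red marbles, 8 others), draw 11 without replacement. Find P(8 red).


P(X=8) = C(10,8)*C(8,3) / C(18,11)
= 45*56 / 31824
= 2520/31824 = 35/442

35/442


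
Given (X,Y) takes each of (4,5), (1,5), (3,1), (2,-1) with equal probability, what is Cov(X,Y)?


E[X]=5/2, E[Y]=5/2, E[XY]=13/2
Cov(X,Y) = E[XY] - E[X]E[Y] = 13/2 - 5/2*5/2 = 1/4

1/4


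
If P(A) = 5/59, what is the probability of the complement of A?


P(A') = 1 - P(A) = 1 - 5/59 = 54/59

54/59


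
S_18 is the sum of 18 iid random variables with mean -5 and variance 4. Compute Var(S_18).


By independence, Var(S_n) = n*Var(X_1) = 18*4 = 72

72


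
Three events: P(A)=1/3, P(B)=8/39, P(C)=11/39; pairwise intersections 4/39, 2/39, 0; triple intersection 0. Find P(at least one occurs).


P(A∪B∪C) = P(A)+P(B)+P(C) - P(AB)-P(AC)-P(BC) + P(ABC)
= 1/3+8/39+11/39 - 4/39-2/39-0 + 0
= 2/3

2/3


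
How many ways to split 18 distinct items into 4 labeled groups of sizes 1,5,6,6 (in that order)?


18! = 6402373705728000
Denominator: 1!=1 * 5!=120 * 6!=720 * 6!=720
Coefficient = 6402373705728000 / 62208000 = 102918816

102918816


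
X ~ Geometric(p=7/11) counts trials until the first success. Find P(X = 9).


P(X=9) = (1-p)^8 * p = (4/11)^8 * 7/11
= 65536/214358881 * 7/11 = 458752/2357947691

458752/2357947691


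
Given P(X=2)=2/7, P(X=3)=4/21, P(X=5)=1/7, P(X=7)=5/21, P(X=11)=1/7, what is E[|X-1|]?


E[|X-1|] = sum(g(x)*P(x))
= 1*2/7 + 2*4/21 + 4*1/7 + 6*5/21 + 10*1/7
= 86/21

86/21


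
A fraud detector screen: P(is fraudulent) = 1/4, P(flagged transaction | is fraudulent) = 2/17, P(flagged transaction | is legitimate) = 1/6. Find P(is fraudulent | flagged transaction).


P(A) = P(A|B)P(B) + P(A|B')P(B') = 2/17*1/4 + 1/6*3/4 = 21/136
P(B|A) = P(A|B)P(B)/P(A) = (1/34)/(21/136) = 4/21

4/21


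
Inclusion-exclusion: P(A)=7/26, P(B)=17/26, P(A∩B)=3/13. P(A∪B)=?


P(A∪B) = P(A) + P(B) - P(A∩B)
= 7/26 + 17/26 - 3/13 = 9/13

9/13


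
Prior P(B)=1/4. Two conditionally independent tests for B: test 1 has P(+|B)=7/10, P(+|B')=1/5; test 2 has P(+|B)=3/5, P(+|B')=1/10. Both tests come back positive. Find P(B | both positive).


After test 1: P(+) = 7/10*1/4 + 1/5*3/4 = 13/40
P(B|+) = (7/40)/(13/40) = 7/13
After test 2 (use post1 as new prior): P(+) = 3/5*7/13 + 1/10*6/13 = 24/65
P(B|+,+) = (21/65)/(24/65) = 7/8

7/8


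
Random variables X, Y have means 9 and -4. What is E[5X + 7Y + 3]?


E[5X + 7Y + 3] = 5*E[X] + 7*E[Y] + 3
= (5)*(9) + (7)*(-4) + (3)
= 45 - 28 + 3 = 20

20


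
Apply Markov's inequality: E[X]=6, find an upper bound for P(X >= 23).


Markov: P(X >= a) <= E[X]/a
P(X >= 23) <= 6/23

6/23


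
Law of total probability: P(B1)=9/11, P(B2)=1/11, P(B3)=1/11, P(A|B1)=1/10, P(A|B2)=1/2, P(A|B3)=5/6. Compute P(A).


P(A) = P(A|B1)P(B1) + P(A|B2)P(B2) + P(A|B3)P(B3)
= 1/10*9/11 + 1/2*1/11 + 5/6*1/11
= 9/110 + 1/22 + 5/66 = 67/330

67/330


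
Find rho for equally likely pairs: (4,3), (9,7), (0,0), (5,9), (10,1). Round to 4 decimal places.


Cov(X,Y) = 3.6000, Var(X) = 13.0400, Var(Y) = 12.0000
rho = Cov/(sqrt(VarX)*sqrt(VarY)) = 0.2878

0.2878


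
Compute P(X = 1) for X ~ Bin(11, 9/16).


P(X=1) = C(11,1) * p^1 * (1-p)^10
= 11 * 9/16 * 282475249/1099511627776
= 27965049651/17592186044416

27965049651/17592186044416


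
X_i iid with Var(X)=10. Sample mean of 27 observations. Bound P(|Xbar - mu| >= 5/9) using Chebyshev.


Var(Xbar) = Var(X)/n = 10/27
Chebyshev: P(|Xbar-mu| >= 5/9) <= Var(Xbar)/(5/9)^2 = (10/27)/(25/81) = 6/5
Bound exceeds 1, so trivial bound: 1

1


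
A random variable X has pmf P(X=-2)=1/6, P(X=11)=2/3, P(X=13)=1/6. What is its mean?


E[X] = sum(x * P(x))
= -2*1/6 + 11*2/3 + 13*1/6
= 55/6

55/6


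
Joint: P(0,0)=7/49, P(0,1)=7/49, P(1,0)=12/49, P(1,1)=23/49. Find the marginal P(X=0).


P(X=0) = P(0,0)+P(0,1) = 7/49 + 7/49 = 14/49 = 2/7

2/7


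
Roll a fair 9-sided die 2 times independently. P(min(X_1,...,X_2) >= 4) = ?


P(min >= 4) = P(all X_i >= 4) = (P(X_1 >= 4))^2
= (6/9)^2 = (2/3)^2 = 4/9

4/9


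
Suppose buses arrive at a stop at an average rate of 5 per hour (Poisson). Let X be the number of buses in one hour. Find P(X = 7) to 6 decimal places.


P(X=7) = e^(-5) * 5^7 / 7!
≈ 0.006737946999 * 78125 / 5040
≈ 0.104445

0.104445


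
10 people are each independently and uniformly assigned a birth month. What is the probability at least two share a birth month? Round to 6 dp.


P(all different) = prod((12-i)/12 for i=0..9) = 0.003868
P(at least one match) = 1 - 0.003868 = 0.996132

0.996132


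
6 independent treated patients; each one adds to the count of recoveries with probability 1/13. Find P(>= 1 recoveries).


P(at least one) = 1 - P(none)
P(none) = (1 - 1/13)^6 = (12/13)^6 = 2985984/4826809
P(at least one) = 1 - 2985984/4826809 = 1840825/4826809

1840825/4826809


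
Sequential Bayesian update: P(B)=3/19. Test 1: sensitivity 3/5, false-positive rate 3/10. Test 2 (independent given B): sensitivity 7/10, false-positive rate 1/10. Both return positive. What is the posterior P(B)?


After test 1: P(+) = 3/5*3/19 + 3/10*16/19 = 33/95
P(B|+) = (9/95)/(33/95) = 3/11
After test 2 (use post1 as new prior): P(+) = 7/10*3/11 + 1/10*8/11 = 29/110
P(B|+,+) = (21/110)/(29/110) = 21/29

21/29


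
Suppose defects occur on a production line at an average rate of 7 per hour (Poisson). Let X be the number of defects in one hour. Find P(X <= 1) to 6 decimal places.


P(X<=1) = e^(-7)*7^0/0! + e^(-7)*7^1/1!
≈ 0.0009118820 + 0.0063831738
= 0.0072950558
≈ 0.007295

0.007295


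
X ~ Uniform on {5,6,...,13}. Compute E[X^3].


E[X^3] = (1/9) * sum(x^3 for x=5..13)
= 8181/9 = 909

909


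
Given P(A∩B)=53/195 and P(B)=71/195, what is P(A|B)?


P(A|B) = P(A∩B)/P(B) = (53/195)/(71/195) = 53/71

53/71


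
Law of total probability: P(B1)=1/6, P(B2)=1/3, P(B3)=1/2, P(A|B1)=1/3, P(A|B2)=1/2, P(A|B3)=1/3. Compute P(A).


P(A) = P(A|B1)P(B1) + P(A|B2)P(B2) + P(A|B3)P(B3)
= 1/3*1/6 + 1/2*1/3 + 1/3*1/2
= 1/18 + 1/6 + 1/6 = 7/18

7/18


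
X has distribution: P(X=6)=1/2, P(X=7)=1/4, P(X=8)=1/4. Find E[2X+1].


E[2X+1] = sum(g(x)*P(x))
= 13*1/2 + 15*1/4 + 17*1/4
= 29/2

29/2


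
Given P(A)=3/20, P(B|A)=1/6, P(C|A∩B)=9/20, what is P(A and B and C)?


P(A∩B∩C) = P(A) * P(B|A) * P(C|A∩B)
= 3/20 * 1/6 * 9/20
= 1/40 * 9/20 = 9/800

9/800


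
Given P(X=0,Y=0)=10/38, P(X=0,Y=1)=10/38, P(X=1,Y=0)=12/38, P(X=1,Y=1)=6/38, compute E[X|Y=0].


P(Y=0) = 22/38
E[X|Y=0] = (0*10 + 1*12)/22 = 12/22 = 6/11

6/11


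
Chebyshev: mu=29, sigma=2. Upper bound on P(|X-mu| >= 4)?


k = 4/2 = 2
Chebyshev: P(|X-mu| >= k*sigma) <= 1/k^2 = 1/2^2 = 1/4

1/4


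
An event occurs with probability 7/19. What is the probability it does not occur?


P(A') = 1 - P(A) = 1 - 7/19 = 12/19

12/19


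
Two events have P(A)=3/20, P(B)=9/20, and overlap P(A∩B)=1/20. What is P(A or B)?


P(A∪B) = P(A) + P(B) - P(A∩B)
= 3/20 + 9/20 - 1/20 = 11/20

11/20


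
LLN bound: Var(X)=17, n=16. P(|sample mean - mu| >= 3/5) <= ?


Var(Xbar) = Var(X)/n = 17/16
Chebyshev: P(|Xbar-mu| >= 3/5) <= Var(Xbar)/(3/5)^2 = (17/16)/(9/25) = 425/144
Bound exceeds 1, so trivial bound: 1

1


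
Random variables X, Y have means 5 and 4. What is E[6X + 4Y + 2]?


E[6X + 4Y + 2] = 6*E[X] + 4*E[Y] + 2
= (6)*(5) + (4)*(4) + (2)
= 30 + 16 + 2 = 48

48


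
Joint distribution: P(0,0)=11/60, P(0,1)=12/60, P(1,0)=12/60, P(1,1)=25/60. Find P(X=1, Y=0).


Read from table: P(X=1, Y=0) = 12/60 = 1/5

1/5


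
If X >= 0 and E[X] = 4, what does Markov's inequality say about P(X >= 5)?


Markov: P(X >= a) <= E[X]/a
P(X >= 5) <= 4/5

4/5


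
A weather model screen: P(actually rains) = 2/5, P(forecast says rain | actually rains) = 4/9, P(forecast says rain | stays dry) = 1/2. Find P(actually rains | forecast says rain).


P(A) = P(A|B)P(B) + P(A|B')P(B') = 4/9*2/5 + 1/2*3/5 = 43/90
P(B|A) = P(A|B)P(B)/P(A) = (8/45)/(43/90) = 16/43

16/43


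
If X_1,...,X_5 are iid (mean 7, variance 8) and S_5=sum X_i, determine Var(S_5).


By independence, Var(S_n) = n*Var(X_1) = 5*8 = 40

40


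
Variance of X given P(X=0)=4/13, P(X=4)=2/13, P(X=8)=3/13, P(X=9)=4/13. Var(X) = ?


E[X] = 68/13, E[X^2] = 548/13
Var(X) = E[X^2] - (E[X])^2 = 548/13 - (68/13)^2 = 2500/169

2500/169


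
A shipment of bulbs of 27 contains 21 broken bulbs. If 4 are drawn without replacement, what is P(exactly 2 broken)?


P(X=2) = C(21,2)*C(6,2) / C(27,4)
= 210*15 / 17550
= 3150/17550 = 7/39

7/39


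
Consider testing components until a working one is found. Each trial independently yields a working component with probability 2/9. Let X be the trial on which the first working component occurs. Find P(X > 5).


P(X > 5) = P(first 5 trials all fail) = (1-p)^5 = (7/9)^5 = 16807/59049

16807/59049


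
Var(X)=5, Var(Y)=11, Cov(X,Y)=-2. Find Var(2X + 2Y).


Var(2X + 2Y) = 2^2*Var(X) + 2^2*Var(Y) + 2*2*2*Cov(X,Y)
= 4*5 + 4*11 + 8*(-2)
= 20 + 44 - 16 = 48

48


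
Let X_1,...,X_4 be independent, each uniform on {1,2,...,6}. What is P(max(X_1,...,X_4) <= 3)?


P(max <= 3) = P(all X_i <= 3) = (P(X_1 <= 3))^4
= (3/6)^4 = (1/2)^4 = 1/16

1/16


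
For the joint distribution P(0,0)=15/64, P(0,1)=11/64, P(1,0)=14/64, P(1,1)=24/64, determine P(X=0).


P(X=0) = P(0,0)+P(0,1) = 15/64 + 11/64 = 26/64 = 13/32

13/32


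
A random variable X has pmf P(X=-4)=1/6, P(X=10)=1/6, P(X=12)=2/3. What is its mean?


E[X] = sum(x * P(x))
= -4*1/6 + 10*1/6 + 12*2/3
= 9

9


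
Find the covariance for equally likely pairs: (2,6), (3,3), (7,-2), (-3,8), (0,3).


E[X]=9/5, E[Y]=18/5, E[XY]=-17/5
Cov(X,Y) = E[XY] - E[X]E[Y] = -17/5 - 9/5*18/5 = -247/25

-247/25


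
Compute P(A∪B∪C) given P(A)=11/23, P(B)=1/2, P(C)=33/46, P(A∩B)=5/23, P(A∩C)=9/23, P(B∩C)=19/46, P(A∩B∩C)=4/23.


P(A∪B∪C) = P(A)+P(B)+P(C) - P(AB)-P(AC)-P(BC) + P(ABC)
= 11/23+1/2+33/46 - 5/23-9/23-19/46 + 4/23
= 39/46

39/46


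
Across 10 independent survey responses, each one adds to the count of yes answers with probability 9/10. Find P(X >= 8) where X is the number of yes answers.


P(X>=8) = P(X=8) + P(X=9) + P(X=10)
= 387420489/2000000000 + 387420489/1000000000 + 3486784401/10000000000
= 1162261467/1250000000

1162261467/1250000000


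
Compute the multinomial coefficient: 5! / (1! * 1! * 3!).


5! = 120
Denominator: 1!=1 * 1!=1 * 3!=6
Coefficient = 120 / 6 = 20

20


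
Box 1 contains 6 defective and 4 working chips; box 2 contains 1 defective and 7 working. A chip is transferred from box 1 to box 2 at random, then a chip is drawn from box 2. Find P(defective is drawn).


P(transfer defective) = 6/10 = 3/5; P(transfer working) = 2/5
If defective transferred: Urn II has 2 defective of 9, so P(defective|defective moved) = 2/9
If working transferred: Urn II has 1 defective of 9, so P(defective|working moved) = 1/9
By total probability: P(defective) = 3/5*2/9 + 2/5*1/9 = 8/45

8/45


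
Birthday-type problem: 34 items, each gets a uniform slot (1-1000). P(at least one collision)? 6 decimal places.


P(all different) = prod((1000-i)/1000 for i=0..33) = 0.567014
P(at least one match) = 1 - 0.567014 = 0.432986

0.432986


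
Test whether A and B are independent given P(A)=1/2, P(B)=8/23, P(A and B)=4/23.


P(A)*P(B) = 1/2*8/23 = 4/23
P(A∩B) = 4/23, which equals P(A)P(B), so independent

Yes, A and B are independent


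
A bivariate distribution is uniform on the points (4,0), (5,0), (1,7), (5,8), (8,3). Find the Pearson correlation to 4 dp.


Cov(X,Y) = -2.3600, Var(X) = 5.0400, Var(Y) = 11.4400
rho = Cov/(sqrt(VarX)*sqrt(VarY)) = -0.3108

-0.3108


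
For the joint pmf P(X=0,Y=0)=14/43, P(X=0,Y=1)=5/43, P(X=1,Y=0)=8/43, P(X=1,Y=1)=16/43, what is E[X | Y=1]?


P(Y=1) = 21/43
E[X|Y=1] = (0*5 + 1*16)/21 = 16/21

16/21


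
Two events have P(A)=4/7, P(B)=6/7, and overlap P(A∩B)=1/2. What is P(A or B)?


P(A∪B) = P(A) + P(B) - P(A∩B)
= 4/7 + 6/7 - 1/2 = 13/14

13/14


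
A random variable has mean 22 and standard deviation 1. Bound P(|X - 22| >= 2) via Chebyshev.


k = 2/1 = 2
Chebyshev: P(|X-mu| >= k*sigma) <= 1/k^2 = 1/2^2 = 1/4

1/4


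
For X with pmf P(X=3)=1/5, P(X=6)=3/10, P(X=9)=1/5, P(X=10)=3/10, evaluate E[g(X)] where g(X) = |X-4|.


E[|X-4|] = sum(g(x)*P(x))
= 1*1/5 + 2*3/10 + 5*1/5 + 6*3/10
= 18/5

18/5


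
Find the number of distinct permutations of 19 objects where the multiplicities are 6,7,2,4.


19! = 121645100408832000
Denominator: 6!=720 * 7!=5040 * 2!=2 * 4!=24
Coefficient = 121645100408832000 / 174182400 = 698377680

698377680


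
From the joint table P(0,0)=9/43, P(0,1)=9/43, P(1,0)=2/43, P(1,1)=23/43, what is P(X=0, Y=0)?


Read from table: P(X=0, Y=0) = 9/43

9/43


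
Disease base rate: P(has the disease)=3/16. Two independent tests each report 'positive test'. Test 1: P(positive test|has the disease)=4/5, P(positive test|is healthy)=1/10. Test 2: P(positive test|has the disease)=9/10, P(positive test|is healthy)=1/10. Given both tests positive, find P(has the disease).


After test 1: P(+) = 4/5*3/16 + 1/10*13/16 = 37/160
P(B|+) = (3/20)/(37/160) = 24/37
After test 2 (use post1 as new prior): P(+) = 9/10*24/37 + 1/10*13/37 = 229/370
P(B|+,+) = (108/185)/(229/370) = 216/229

216/229


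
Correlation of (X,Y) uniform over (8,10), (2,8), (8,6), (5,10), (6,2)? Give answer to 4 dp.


Cov(X,Y) = -0.5600, Var(X) = 4.9600, Var(Y) = 8.9600
rho = Cov/(sqrt(VarX)*sqrt(VarY)) = -0.0840

-0.0840


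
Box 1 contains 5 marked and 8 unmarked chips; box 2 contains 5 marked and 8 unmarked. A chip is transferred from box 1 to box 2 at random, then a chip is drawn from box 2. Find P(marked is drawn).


P(transfer marked) = 5/13; P(transfer unmarked) = 8/13
If marked transferred: Urn II has 6 marked of 14, so P(marked|marked moved) = 3/7
If unmarked transferred: Urn II has 5 marked of 14, so P(marked|unmarked moved) = 5/14
By total probability: P(marked) = 5/13*3/7 + 8/13*5/14 = 5/13

5/13


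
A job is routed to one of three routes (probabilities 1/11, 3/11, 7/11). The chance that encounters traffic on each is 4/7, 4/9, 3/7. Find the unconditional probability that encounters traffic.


P(A) = P(A|B1)P(B1) + P(A|B2)P(B2) + P(A|B3)P(B3)
= 4/7*1/11 + 4/9*3/11 + 3/7*7/11
= 4/77 + 4/33 + 3/11 = 103/231

103/231


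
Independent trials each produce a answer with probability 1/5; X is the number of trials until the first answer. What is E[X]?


For geometric (trials until first success), E[X] = 1/p = 1/(1/5) = 5

5


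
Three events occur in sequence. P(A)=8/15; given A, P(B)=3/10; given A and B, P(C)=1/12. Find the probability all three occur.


P(A∩B∩C) = P(A) * P(B|A) * P(C|A∩B)
= 8/15 * 3/10 * 1/12
= 4/25 * 1/12 = 1/75

1/75


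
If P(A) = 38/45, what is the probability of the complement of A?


P(A') = 1 - P(A) = 1 - 38/45 = 7/45

7/45


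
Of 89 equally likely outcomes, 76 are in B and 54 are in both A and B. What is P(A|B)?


P(A|B) = P(A∩B)/P(B) = (54/89)/(76/89) = 54/76 = 27/38

27/38


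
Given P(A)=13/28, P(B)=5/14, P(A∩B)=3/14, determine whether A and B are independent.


P(A)*P(B) = 13/28*5/14 = 65/392
P(A∩B) = 3/14 != 65/392, so not independent

No, A and B are not independent


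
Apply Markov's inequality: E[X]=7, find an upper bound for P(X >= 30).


Markov: P(X >= a) <= E[X]/a
P(X >= 30) <= 7/30

7/30


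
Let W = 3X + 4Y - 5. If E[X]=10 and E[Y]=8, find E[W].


E[3X + 4Y - 5] = 3*E[X] + 4*E[Y] - 5
= (3)*(10) + (4)*(8) + (-5)
= 30 + 32 - 5 = 57

57


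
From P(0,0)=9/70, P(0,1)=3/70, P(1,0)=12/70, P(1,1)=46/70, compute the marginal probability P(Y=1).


P(Y=1) = P(0,1)+P(1,1) = 3/70 + 46/70 = 49/70 = 7/10

7/10


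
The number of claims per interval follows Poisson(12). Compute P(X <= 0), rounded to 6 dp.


P(X<=0) = e^(-12)*12^0/0!
≈ 0.0000061442
≈ 0.000006

0.000006


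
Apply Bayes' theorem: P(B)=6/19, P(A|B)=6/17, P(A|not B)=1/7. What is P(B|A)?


P(A) = P(A|B)P(B) + P(A|B')P(B') = 6/17*6/19 + 1/7*13/19 = 473/2261
P(B|A) = P(A|B)P(B)/P(A) = (36/323)/(473/2261) = 252/473

252/473


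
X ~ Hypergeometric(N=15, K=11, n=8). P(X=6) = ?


P(X=6) = C(11,6)*C(4,2) / C(15,8)
= 462*6 / 6435
= 2772/6435 = 28/65

28/65


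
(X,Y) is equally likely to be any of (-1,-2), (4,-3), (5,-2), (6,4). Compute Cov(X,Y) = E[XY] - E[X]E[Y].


E[X]=7/2, E[Y]=-3/4, E[XY]=1
Cov(X,Y) = E[XY] - E[X]E[Y] = 1 - 7/2*-3/4 = 29/8

29/8


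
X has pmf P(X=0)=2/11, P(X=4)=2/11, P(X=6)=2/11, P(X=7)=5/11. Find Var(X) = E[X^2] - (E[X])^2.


E[X] = 5, E[X^2] = 349/11
Var(X) = E[X^2] - (E[X])^2 = 349/11 - (5)^2 = 74/11

74/11


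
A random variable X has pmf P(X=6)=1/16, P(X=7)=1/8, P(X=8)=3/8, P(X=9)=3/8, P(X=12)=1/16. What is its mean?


E[X] = sum(x * P(x))
= 6*1/16 + 7*1/8 + 8*3/8 + 9*3/8 + 12*1/16
= 67/8

67/8


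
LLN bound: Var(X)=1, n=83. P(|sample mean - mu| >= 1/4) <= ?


Var(Xbar) = Var(X)/n = 1/83
Chebyshev: P(|Xbar-mu| >= 1/4) <= Var(Xbar)/(1/4)^2 = (1/83)/(1/16) = 16/83

16/83


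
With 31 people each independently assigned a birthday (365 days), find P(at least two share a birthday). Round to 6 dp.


P(all different) = prod((365-i)/365 for i=0..30) = 0.269545
P(at least one match) = 1 - 0.269545 = 0.730455

0.730455


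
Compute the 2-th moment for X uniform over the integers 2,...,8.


E[X^2] = (1/7) * sum(x^2 for x=2..8)
= 203/7 = 29

29


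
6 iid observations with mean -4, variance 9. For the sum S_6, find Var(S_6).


By independence, Var(S_n) = n*Var(X_1) = 6*9 = 54

54


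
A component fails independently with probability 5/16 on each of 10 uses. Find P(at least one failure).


P(at least one) = 1 - P(none)
P(none) = (1 - 5/16)^10 = (11/16)^10 = 25937424601/1099511627776
P(at least one) = 1 - 25937424601/1099511627776 = 1073574203175/1099511627776

1073574203175/1099511627776


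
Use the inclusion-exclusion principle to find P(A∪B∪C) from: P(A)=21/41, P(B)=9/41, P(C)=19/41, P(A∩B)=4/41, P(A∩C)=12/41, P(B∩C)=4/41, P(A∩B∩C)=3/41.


P(A∪B∪C) = P(A)+P(B)+P(C) - P(AB)-P(AC)-P(BC) + P(ABC)
= 21/41+9/41+19/41 - 4/41-12/41-4/41 + 3/41
= 32/41

32/41


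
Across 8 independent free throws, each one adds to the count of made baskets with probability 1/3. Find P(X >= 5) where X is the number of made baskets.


P(X>=5) = P(X=5) + P(X=6) + P(X=7) + P(X=8)
= 448/6561 + 112/6561 + 16/6561 + 1/6561
= 577/6561

577/6561


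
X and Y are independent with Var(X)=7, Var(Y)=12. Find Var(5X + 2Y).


Independence => Cov(X,Y)=0
Var(5X + 2Y) = 5^2*Var(X) + 2^2*Var(Y)
= 25*7 + 4*12 = 223

223


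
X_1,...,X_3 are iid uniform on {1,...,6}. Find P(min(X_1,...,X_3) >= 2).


P(min >= 2) = P(all X_i >= 2) = (P(X_1 >= 2))^3
= (5/6)^3 = 125/216

125/216


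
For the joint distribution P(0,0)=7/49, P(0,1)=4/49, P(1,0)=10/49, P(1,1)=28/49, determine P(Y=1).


P(Y=1) = P(0,1)+P(1,1) = 4/49 + 28/49 = 32/49

32/49


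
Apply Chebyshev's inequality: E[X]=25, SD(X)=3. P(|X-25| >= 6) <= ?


k = 6/3 = 2
Chebyshev: P(|X-mu| >= k*sigma) <= 1/k^2 = 1/2^2 = 1/4

1/4


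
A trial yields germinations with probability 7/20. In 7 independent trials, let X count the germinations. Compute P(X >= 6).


P(X>=6) = P(X=6) + P(X=7)
= 10706059/1280000000 + 823543/1280000000
= 5764801/640000000

5764801/640000000


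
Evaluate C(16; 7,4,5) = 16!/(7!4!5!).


16! = 20922789888000
Denominator: 7!=5040 * 4!=24 * 5!=120
Coefficient = 20922789888000 / 14515200 = 1441440

1441440


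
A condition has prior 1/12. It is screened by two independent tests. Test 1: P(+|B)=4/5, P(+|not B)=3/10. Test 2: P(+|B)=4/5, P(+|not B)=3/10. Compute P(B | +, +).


After test 1: P(+) = 4/5*1/12 + 3/10*11/12 = 41/120
P(B|+) = (1/15)/(41/120) = 8/41
After test 2 (use post1 as new prior): P(+) = 4/5*8/41 + 3/10*33/41 = 163/410
P(B|+,+) = (32/205)/(163/410) = 64/163

64/163


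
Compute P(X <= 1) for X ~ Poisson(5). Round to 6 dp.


P(X<=1) = e^(-5)*5^0/0! + e^(-5)*5^1/1!
≈ 0.0067379470 + 0.0336897350
= 0.0404276820
≈ 0.040428

0.040428


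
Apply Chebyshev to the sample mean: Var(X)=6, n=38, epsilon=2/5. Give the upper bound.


Var(Xbar) = Var(X)/n = 6/38
Chebyshev: P(|Xbar-mu| >= 2/5) <= Var(Xbar)/(2/5)^2 = (3/19)/(4/25) = 75/76

75/76


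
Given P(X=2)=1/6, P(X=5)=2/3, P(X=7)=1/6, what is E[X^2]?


E[X^2] = sum(g(x)*P(x))
= 4*1/6 + 25*2/3 + 49*1/6
= 51/2

51/2


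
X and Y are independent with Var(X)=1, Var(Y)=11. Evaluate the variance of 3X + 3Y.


Independence => Cov(X,Y)=0
Var(3X + 3Y) = 3^2*Var(X) + 3^2*Var(Y)
= 9*1 + 9*11 = 108

108


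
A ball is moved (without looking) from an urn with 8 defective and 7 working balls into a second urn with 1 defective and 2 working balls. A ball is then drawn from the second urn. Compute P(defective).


P(transfer defective) = 8/15; P(transfer working) = 7/15
If defective transferred: Urn II has 2 defective of 4, so P(defective|defective moved) = 1/2
If working transferred: Urn II has 1 defective of 4, so P(defective|working moved) = 1/4
By total probability: P(defective) = 8/15*1/2 + 7/15*1/4 = 23/60

23/60


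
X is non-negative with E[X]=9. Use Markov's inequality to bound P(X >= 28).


Markov: P(X >= a) <= E[X]/a
P(X >= 28) <= 9/28

9/28


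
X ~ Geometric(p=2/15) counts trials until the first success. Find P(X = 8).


P(X=8) = (1-p)^7 * p = (13/15)^7 * 2/15
= 62748517/170859375 * 2/15 = 125497034/2562890625

125497034/2562890625


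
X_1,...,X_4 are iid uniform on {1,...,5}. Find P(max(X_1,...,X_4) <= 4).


P(max <= 4) = P(all X_i <= 4) = (P(X_1 <= 4))^4
= (4/5)^4 = 256/625

256/625


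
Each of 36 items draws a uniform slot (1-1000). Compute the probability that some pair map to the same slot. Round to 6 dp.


P(all different) = prod((1000-i)/1000 for i=0..35) = 0.528565
P(at least one match) = 1 - 0.528565 = 0.471435

0.471435


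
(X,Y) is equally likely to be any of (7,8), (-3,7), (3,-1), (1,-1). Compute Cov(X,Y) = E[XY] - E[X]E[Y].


E[X]=2, E[Y]=13/4, E[XY]=31/4
Cov(X,Y) = E[XY] - E[X]E[Y] = 31/4 - 2*13/4 = 5/4

5/4


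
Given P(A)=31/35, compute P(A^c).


P(A') = 1 - P(A) = 1 - 31/35 = 4/35

4/35


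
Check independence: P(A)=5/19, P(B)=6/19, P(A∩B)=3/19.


P(A)*P(B) = 5/19*6/19 = 30/361
P(A∩B) = 3/19 != 30/361, so not independent

No, A and B are not independent


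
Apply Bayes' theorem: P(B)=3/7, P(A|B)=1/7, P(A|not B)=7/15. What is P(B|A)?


P(A) = P(A|B)P(B) + P(A|B')P(B') = 1/7*3/7 + 7/15*4/7 = 241/735
P(B|A) = P(A|B)P(B)/P(A) = (3/49)/(241/735) = 45/241

45/241


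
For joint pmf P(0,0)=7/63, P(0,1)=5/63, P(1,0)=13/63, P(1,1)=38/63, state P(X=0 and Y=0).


Read from table: P(X=0, Y=0) = 7/63 = 1/9

1/9


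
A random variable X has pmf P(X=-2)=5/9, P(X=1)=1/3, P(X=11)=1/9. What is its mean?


E[X] = sum(x * P(x))
= -2*5/9 + 1*1/3 + 11*1/9
= 4/9

4/9


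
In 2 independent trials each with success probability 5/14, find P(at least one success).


P(at least one) = 1 - P(none)
P(none) = (1 - 5/14)^2 = (9/14)^2 = 81/196
P(at least one) = 1 - 81/196 = 115/196

115/196


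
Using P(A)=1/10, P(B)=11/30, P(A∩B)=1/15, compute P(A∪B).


P(A∪B) = P(A) + P(B) - P(A∩B)
= 1/10 + 11/30 - 1/15 = 2/5

2/5


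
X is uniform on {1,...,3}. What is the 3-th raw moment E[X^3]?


E[X^3] = (1/3) * sum(x^3 for x=1..3)
= 36/3 = 12

12


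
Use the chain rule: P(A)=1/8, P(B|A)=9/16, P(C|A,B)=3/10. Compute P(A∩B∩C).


P(A∩B∩C) = P(A) * P(B|A) * P(C|A∩B)
= 1/8 * 9/16 * 3/10
= 9/128 * 3/10 = 27/1280

27/1280


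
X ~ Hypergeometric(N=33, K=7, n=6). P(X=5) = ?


P(X=5) = C(7,5)*C(26,1) / C(33,6)
= 21*26 / 1107568
= 546/1107568 = 39/79112

39/79112


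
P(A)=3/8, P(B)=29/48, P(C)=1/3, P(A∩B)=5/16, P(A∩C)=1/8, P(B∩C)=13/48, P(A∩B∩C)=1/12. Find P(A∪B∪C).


P(A∪B∪C) = P(A)+P(B)+P(C) - P(AB)-P(AC)-P(BC) + P(ABC)
= 3/8+29/48+1/3 - 5/16-1/8-13/48 + 1/12
= 11/16

11/16


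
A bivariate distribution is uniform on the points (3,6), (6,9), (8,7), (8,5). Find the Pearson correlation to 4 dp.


Cov(X,Y) = -0.1875, Var(X) = 4.1875, Var(Y) = 2.1875
rho = Cov/(sqrt(VarX)*sqrt(VarY)) = -0.0620

-0.0620


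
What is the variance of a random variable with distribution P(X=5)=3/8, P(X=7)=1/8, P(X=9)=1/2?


E[X] = 29/4, E[X^2] = 56
Var(X) = E[X^2] - (E[X])^2 = 56 - (29/4)^2 = 55/16

55/16


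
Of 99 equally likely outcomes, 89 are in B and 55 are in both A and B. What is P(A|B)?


P(A|B) = P(A∩B)/P(B) = (55/99)/(89/99) = 55/89

55/89


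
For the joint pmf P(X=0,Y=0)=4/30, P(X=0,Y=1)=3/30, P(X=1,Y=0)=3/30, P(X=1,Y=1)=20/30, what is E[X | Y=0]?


P(Y=0) = 7/30
E[X|Y=0] = (0*4 + 1*3)/7 = 3/7

3/7


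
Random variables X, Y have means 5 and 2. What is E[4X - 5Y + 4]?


E[4X - 5Y + 4] = 4*E[X] - 5*E[Y] + 4
= (4)*(5) + (-5)*(2) + (4)
= 20 - 10 + 4 = 14

14


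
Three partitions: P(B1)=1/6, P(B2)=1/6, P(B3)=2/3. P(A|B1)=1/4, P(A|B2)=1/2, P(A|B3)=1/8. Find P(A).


P(A) = P(A|B1)P(B1) + P(A|B2)P(B2) + P(A|B3)P(B3)
= 1/4*1/6 + 1/2*1/6 + 1/8*2/3
= 1/24 + 1/12 + 1/12 = 5/24

5/24


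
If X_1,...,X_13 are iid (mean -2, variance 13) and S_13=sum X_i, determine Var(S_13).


By independence, Var(S_n) = n*Var(X_1) = 13*13 = 169

169


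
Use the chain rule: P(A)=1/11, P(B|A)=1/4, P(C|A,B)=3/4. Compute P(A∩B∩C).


P(A∩B∩C) = P(A) * P(B|A) * P(C|A∩B)
= 1/11 * 1/4 * 3/4
= 1/44 * 3/4 = 3/176

3/176


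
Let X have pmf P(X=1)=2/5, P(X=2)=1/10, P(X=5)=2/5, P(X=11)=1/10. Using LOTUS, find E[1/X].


E[1/X] = sum(g(x)*P(x))
= 1*2/5 + 1/2*1/10 + 1/5*2/5 + 1/11*1/10
= 593/1100

593/1100


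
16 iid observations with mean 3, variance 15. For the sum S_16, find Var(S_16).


By independence, Var(S_n) = n*Var(X_1) = 16*15 = 240

240


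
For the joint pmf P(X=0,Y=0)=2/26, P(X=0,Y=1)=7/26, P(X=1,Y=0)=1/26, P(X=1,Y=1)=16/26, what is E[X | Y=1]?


P(Y=1) = 23/26
E[X|Y=1] = (0*7 + 1*16)/23 = 16/23

16/23


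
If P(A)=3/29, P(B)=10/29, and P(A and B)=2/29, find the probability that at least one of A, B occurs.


P(A∪B) = P(A) + P(B) - P(A∩B)
= 3/29 + 10/29 - 2/29 = 11/29

11/29


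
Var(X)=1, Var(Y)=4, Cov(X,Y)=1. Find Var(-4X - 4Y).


Var(-4X - 4Y) = (-4)^2*Var(X) + (-4)^2*Var(Y) + 2*(-4)*(-4)*Cov(X,Y)
= 16*1 + 16*4 + 32*1
= 16 + 64 + 32 = 112

112


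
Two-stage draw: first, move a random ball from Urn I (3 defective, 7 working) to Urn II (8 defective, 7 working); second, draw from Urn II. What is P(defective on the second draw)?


P(transfer defective) = 3/10; P(transfer working) = 7/10
If defective transferred: Urn II has 9 defective of 16, so P(defective|defective moved) = 9/16
If working transferred: Urn II has 8 defective of 16, so P(defective|working moved) = 1/2
By total probability: P(defective) = 3/10*9/16 + 7/10*1/2 = 83/160

83/160


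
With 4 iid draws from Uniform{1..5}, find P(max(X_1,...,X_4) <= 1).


P(max <= 1) = P(all X_i <= 1) = (P(X_1 <= 1))^4
= (1/5)^4 = 1/625

1/625


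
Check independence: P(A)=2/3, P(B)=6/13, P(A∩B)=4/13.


P(A)*P(B) = 2/3*6/13 = 4/13
P(A∩B) = 4/13, which equals P(A)P(B), so independent

Yes, A and B are independent


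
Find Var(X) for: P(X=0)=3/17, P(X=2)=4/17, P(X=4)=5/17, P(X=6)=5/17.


E[X] = 58/17, E[X^2] = 276/17
Var(X) = E[X^2] - (E[X])^2 = 276/17 - (58/17)^2 = 1328/289

1328/289


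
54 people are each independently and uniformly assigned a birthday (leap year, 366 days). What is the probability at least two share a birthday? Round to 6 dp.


P(all different) = prod((366-i)/366 for i=0..53) = 0.016316
P(at least one match) = 1 - 0.016316 = 0.983684

0.983684


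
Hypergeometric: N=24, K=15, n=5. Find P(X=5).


P(X=5) = C(15,5)*C(9,0) / C(24,5)
= 3003*1 / 42504
= 3003/42504 = 13/184

13/184


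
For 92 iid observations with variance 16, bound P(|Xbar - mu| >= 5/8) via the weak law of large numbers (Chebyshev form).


Var(Xbar) = Var(X)/n = 16/92
Chebyshev: P(|Xbar-mu| >= 5/8) <= Var(Xbar)/(5/8)^2 = (4/23)/(25/64) = 256/575

256/575


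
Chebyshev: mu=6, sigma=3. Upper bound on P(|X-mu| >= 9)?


k = 9/3 = 3
Chebyshev: P(|X-mu| >= k*sigma) <= 1/k^2 = 1/3^2 = 1/9

1/9


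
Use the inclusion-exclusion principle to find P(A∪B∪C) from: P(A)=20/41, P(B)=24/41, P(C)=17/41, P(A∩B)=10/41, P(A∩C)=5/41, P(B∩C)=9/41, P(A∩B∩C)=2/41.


P(A∪B∪C) = P(A)+P(B)+P(C) - P(AB)-P(AC)-P(BC) + P(ABC)
= 20/41+24/41+17/41 - 10/41-5/41-9/41 + 2/41
= 39/41

39/41


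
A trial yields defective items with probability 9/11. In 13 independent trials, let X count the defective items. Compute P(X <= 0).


P(X<=0) = P(X=0)
= 8192/34522712143931
= 8192/34522712143931

8192/34522712143931


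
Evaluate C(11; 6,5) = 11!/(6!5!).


11! = 39916800
Denominator: 6!=720 * 5!=120
Coefficient = 39916800 / 86400 = 462

462


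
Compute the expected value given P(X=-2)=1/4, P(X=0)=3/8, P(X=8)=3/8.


E[X] = sum(x * P(x))
= -2*1/4 + 0*3/8 + 8*3/8
= 5/2

5/2


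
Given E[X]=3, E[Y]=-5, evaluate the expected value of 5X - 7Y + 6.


E[5X - 7Y + 6] = 5*E[X] - 7*E[Y] + 6
= (5)*(3) + (-7)*(-5) + (6)
= 15 + 35 + 6 = 56

56


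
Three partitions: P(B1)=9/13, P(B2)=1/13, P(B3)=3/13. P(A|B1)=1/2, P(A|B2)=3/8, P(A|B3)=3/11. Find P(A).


P(A) = P(A|B1)P(B1) + P(A|B2)P(B2) + P(A|B3)P(B3)
= 1/2*9/13 + 3/8*1/13 + 3/11*3/13
= 9/26 + 3/104 + 9/143 = 501/1144

501/1144


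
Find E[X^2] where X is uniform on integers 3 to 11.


E[X^2] = (1/9) * sum(x^2 for x=3..11)
= 501/9 = 167/3

167/3


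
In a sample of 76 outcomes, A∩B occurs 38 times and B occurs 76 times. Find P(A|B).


P(A|B) = P(A∩B)/P(B) = (38/76)/(76/76) = 38/76 = 1/2

1/2


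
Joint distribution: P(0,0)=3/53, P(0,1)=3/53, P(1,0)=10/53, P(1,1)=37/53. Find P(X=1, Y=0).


Read from table: P(X=1, Y=0) = 10/53

10/53


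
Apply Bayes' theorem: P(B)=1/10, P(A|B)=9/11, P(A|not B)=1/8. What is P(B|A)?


P(A) = P(A|B)P(B) + P(A|B')P(B') = 9/11*1/10 + 1/8*9/10 = 171/880
P(B|A) = P(A|B)P(B)/P(A) = (9/110)/(171/880) = 8/19

8/19


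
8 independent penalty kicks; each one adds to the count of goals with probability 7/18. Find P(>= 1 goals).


P(at least one) = 1 - P(none)
P(none) = (1 - 7/18)^8 = (11/18)^8 = 214358881/11019960576
P(at least one) = 1 - 214358881/11019960576 = 10805601695/11019960576

10805601695/11019960576


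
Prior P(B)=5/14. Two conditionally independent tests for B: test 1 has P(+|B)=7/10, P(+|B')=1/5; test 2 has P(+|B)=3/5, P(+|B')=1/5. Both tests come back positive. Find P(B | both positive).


After test 1: P(+) = 7/10*5/14 + 1/5*9/14 = 53/140
P(B|+) = (1/4)/(53/140) = 35/53
After test 2 (use post1 as new prior): P(+) = 3/5*35/53 + 1/5*18/53 = 123/265
P(B|+,+) = (21/53)/(123/265) = 35/41

35/41


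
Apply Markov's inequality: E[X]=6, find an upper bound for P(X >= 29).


Markov: P(X >= a) <= E[X]/a
P(X >= 29) <= 6/29

6/29


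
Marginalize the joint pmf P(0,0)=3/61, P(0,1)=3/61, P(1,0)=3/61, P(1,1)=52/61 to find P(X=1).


P(X=1) = P(1,0)+P(1,1) = 3/61 + 52/61 = 55/61

55/61


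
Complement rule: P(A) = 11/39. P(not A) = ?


P(A') = 1 - P(A) = 1 - 11/39 = 28/39

28/39


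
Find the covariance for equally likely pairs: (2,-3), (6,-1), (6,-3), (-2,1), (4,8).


E[X]=16/5, E[Y]=2/5, E[XY]=0
Cov(X,Y) = E[XY] - E[X]E[Y] = 0 - 16/5*2/5 = -32/25

-32/25
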